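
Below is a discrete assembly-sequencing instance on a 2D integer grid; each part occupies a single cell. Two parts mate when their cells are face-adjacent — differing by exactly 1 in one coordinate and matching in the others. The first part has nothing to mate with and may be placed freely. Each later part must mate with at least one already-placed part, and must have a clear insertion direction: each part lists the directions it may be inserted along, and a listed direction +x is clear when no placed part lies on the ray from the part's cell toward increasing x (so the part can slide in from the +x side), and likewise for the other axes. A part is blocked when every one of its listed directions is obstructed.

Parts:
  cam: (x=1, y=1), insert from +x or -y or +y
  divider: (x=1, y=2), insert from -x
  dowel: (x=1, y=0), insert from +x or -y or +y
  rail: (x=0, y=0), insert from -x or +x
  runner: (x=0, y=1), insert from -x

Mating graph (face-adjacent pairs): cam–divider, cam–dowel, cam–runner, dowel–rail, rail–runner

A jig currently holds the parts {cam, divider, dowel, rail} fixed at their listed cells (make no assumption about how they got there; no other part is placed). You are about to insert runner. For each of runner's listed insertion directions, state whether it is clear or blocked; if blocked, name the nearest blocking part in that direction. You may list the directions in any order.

-x: clear

-x: ray from runner(0, 1) has no placed part ⇒ clear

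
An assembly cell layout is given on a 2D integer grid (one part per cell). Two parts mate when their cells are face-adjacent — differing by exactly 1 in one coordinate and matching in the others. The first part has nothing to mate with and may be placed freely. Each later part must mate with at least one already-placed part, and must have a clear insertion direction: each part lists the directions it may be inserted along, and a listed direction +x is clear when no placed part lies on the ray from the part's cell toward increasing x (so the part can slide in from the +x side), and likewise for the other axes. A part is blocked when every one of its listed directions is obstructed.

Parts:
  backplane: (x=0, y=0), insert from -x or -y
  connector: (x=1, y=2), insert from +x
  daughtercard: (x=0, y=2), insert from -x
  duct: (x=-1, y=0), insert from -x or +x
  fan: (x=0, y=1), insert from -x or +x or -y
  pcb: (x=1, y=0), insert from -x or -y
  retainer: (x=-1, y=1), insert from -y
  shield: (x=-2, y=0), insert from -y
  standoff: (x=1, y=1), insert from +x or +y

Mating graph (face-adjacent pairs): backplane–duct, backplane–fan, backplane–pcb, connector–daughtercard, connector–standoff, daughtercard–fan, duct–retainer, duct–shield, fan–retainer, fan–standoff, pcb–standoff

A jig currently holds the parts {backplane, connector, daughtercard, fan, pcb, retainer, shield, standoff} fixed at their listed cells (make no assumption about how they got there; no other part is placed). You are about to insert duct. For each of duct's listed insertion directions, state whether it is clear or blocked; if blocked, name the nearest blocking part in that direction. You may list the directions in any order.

-x: nearest on ray is shield@(-2, 0) ⇒ blocked
+x: nearest on ray is backplane@(0, 0) ⇒ blocked

+x: blocked by backplane; -x: blocked by shield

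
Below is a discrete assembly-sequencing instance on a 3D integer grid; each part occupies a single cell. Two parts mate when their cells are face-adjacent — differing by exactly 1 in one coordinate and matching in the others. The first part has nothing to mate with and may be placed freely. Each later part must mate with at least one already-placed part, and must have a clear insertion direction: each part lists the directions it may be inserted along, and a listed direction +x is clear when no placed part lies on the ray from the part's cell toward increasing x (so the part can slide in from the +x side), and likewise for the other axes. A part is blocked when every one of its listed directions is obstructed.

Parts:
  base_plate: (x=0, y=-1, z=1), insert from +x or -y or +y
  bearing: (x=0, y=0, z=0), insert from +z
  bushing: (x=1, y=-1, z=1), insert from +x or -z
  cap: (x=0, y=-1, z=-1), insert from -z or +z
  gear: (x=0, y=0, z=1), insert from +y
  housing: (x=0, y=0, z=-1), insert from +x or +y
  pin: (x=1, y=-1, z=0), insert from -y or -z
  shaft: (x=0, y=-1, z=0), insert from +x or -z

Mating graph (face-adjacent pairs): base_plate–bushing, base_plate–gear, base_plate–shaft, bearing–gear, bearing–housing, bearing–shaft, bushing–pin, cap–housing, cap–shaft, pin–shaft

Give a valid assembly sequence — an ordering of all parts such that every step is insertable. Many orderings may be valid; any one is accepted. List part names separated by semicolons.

1. cap@(0, -1, -1) [-z clear] — {cap}
2. housing@(0, 0, -1) [+x clear] — {cap, housing}
3. shaft@(0, -1, 0) [+x clear] — {cap, housing, shaft}
4. base_plate@(0, -1, 1) [+x clear] — {base_plate, cap, housing, shaft}
5. bushing@(1, -1, 1) [+x clear] — {base_plate, bushing, cap, housing, shaft}
6. pin@(1, -1, 0) [-y clear] — {base_plate, bushing, cap, housing, pin, shaft}
7. bearing@(0, 0, 0) [+z clear] — {base_plate, bearing, bushing, cap, housing, pin, shaft}
8. gear@(0, 0, 1) [+y clear] — {base_plate, bearing, bushing, cap, gear, housing, pin, shaft}

cap; housing; shaft; base_plate; bushing; pin; bearing; gear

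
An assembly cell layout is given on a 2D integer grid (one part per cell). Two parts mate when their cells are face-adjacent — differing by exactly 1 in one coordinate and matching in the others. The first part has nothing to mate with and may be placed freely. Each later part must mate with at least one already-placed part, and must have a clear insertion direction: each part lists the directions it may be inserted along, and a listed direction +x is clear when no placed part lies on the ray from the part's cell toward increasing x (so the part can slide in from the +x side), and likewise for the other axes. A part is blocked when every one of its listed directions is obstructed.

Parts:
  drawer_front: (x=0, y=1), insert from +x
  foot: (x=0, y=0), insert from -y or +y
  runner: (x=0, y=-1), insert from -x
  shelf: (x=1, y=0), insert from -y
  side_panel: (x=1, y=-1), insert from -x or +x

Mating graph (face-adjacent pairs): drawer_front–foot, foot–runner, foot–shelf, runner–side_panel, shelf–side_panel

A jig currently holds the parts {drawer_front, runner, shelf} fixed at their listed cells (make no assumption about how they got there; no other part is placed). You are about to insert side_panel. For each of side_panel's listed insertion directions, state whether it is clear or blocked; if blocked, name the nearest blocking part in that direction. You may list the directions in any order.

+x: clear; -x: blocked by runner

-x: nearest on ray is runner@(0, -1) ⇒ blocked
+x: ray from side_panel(1, -1) has no placed part ⇒ clear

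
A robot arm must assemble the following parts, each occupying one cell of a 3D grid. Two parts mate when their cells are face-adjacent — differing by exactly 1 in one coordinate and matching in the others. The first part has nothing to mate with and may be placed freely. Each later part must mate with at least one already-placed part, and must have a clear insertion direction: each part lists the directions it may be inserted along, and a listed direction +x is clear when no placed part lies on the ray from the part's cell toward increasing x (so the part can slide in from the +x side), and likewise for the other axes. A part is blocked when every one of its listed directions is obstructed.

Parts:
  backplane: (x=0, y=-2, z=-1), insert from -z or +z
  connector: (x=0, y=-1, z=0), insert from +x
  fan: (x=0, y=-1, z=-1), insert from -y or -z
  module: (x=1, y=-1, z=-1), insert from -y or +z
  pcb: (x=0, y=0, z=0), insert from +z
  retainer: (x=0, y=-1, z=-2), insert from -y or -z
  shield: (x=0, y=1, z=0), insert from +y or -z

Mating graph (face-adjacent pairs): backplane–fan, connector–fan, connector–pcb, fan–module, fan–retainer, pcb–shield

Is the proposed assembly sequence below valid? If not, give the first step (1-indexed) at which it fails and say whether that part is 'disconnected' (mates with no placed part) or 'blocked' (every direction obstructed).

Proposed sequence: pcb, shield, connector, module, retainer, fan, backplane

Invalid at step 4 (disconnected)

1. pcb@(0, 0, 0) [+z clear] — {pcb}
2. shield@(0, 1, 0) [+y clear] — {pcb, shield}
3. connector@(0, -1, 0) [+x clear] — {connector, pcb, shield}
4. module@(1, -1, -1) — no placed neighbour ⇒ disconnected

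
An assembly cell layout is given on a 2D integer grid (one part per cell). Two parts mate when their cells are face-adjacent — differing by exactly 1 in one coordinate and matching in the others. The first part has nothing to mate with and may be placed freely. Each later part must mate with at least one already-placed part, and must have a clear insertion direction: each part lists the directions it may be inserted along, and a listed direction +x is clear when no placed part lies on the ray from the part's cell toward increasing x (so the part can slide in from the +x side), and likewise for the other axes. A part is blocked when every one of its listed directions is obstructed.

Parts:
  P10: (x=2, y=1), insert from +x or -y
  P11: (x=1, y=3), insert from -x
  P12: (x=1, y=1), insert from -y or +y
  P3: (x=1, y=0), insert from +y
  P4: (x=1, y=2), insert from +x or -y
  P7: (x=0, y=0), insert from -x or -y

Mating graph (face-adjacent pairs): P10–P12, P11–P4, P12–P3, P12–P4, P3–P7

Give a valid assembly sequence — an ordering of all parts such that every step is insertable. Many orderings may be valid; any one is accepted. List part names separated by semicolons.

1. P7@(0, 0) [-x clear] — {P7}
2. P3@(1, 0) [+y clear] — {P3, P7}
3. P12@(1, 1) [+y clear] — {P12, P3, P7}
4. P4@(1, 2) [+x clear] — {P12, P3, P4, P7}
5. P11@(1, 3) [-x clear] — {P11, P12, P3, P4, P7}
6. P10@(2, 1) [+x clear] — {P10, P11, P12, P3, P4, P7}

P7; P3; P12; P4; P11; P10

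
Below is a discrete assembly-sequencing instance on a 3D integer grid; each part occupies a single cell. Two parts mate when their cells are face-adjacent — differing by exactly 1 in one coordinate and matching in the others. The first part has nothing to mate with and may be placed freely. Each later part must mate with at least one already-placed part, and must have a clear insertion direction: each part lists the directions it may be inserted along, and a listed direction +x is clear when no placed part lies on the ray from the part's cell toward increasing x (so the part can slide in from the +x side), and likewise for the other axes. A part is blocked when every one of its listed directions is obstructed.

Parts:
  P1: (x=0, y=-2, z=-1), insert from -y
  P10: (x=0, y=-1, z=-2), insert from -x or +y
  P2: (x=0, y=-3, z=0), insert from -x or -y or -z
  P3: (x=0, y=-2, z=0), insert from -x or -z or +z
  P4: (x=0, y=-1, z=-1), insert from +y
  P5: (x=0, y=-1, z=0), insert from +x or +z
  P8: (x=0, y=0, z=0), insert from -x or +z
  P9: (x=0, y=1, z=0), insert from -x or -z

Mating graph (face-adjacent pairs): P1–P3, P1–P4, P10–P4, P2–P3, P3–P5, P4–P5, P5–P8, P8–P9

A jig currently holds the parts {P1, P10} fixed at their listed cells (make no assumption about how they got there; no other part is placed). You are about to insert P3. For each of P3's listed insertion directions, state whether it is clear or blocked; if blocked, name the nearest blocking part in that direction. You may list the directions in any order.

-x: ray from P3(0, -2, 0) has no placed part ⇒ clear
-z: nearest on ray is P1@(0, -2, -1) ⇒ blocked
+z: ray from P3(0, -2, 0) has no placed part ⇒ clear

+z: clear; -x: clear; -z: blocked by P1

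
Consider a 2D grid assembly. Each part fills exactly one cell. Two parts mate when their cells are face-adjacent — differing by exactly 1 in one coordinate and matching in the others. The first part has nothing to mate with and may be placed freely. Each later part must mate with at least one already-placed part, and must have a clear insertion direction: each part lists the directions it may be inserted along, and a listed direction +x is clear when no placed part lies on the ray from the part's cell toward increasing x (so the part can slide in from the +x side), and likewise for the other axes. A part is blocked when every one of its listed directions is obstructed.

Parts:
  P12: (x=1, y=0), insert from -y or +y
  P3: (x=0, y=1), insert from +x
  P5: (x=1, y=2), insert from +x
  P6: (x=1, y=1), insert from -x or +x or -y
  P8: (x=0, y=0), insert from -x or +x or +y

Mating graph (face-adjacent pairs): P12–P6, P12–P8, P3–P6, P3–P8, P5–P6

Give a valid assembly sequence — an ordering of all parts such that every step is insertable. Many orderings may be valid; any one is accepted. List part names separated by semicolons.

1. P3@(0, 1) [+x clear] — {P3}
2. P8@(0, 0) [-x clear] — {P3, P8}
3. P6@(1, 1) [+x clear] — {P3, P6, P8}
4. P5@(1, 2) [+x clear] — {P3, P5, P6, P8}
5. P12@(1, 0) [-y clear] — {P12, P3, P5, P6, P8}

P3; P8; P6; P5; P12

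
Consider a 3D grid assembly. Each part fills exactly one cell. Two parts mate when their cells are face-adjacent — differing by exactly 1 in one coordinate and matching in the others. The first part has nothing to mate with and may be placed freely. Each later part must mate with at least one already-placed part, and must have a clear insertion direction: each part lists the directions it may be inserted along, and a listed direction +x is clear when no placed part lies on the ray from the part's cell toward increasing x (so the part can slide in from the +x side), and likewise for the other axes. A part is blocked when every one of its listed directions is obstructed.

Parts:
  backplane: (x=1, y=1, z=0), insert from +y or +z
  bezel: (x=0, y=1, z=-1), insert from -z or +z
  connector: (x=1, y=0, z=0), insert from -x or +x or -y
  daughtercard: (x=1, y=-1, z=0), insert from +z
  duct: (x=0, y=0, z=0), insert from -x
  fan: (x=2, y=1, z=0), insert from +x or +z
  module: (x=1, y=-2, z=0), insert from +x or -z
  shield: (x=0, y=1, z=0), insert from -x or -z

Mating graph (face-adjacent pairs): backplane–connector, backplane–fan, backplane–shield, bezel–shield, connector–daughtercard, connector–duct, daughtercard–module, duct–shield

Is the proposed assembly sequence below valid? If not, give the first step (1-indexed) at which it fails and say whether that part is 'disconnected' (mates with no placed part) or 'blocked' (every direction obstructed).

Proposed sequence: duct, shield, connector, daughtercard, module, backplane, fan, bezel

1. duct@(0, 0, 0) [-x clear] — {duct}
2. shield@(0, 1, 0) [-x clear] — {duct, shield}
3. connector@(1, 0, 0) [+x clear] — {connector, duct, shield}
4. daughtercard@(1, -1, 0) [+z clear] — {connector, daughtercard, duct, shield}
5. module@(1, -2, 0) [+x clear] — {connector, daughtercard, duct, module, shield}
6. backplane@(1, 1, 0) [+y clear] — {backplane, connector, daughtercard, duct, module, shield}
7. fan@(2, 1, 0) [+x clear] — {backplane, connector, daughtercard, duct, fan, module, shield}
8. bezel@(0, 1, -1) [-z clear] — {backplane, bezel, connector, daughtercard, duct, fan, module, shield}

Valid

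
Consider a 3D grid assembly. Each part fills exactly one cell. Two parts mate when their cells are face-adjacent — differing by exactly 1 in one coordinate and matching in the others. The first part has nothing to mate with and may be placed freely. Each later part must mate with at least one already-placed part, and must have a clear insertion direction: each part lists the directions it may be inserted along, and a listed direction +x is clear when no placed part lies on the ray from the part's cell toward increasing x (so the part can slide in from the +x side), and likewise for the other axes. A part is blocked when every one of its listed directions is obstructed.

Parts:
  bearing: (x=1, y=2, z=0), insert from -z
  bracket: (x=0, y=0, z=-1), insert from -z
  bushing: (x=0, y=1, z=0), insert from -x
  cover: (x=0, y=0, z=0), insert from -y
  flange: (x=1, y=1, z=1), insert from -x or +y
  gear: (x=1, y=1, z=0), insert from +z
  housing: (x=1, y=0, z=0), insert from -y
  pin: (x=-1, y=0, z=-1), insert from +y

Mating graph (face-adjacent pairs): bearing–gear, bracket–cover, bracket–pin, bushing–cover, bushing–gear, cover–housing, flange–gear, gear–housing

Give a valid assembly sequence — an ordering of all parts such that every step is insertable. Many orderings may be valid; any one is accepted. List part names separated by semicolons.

cover; bushing; gear; flange; bearing; bracket; pin; housing

1. cover@(0, 0, 0) [-y clear] — {cover}
2. bushing@(0, 1, 0) [-x clear] — {bushing, cover}
3. gear@(1, 1, 0) [+z clear] — {bushing, cover, gear}
4. flange@(1, 1, 1) [-x clear] — {bushing, cover, flange, gear}
5. bearing@(1, 2, 0) [-z clear] — {bearing, bushing, cover, flange, gear}
6. bracket@(0, 0, -1) [-z clear] — {bearing, bracket, bushing, cover, flange, gear}
7. pin@(-1, 0, -1) [+y clear] — {bearing, bracket, bushing, cover, flange, gear, pin}
8. housing@(1, 0, 0) [-y clear] — {bearing, bracket, bushing, cover, flange, gear, housing, pin}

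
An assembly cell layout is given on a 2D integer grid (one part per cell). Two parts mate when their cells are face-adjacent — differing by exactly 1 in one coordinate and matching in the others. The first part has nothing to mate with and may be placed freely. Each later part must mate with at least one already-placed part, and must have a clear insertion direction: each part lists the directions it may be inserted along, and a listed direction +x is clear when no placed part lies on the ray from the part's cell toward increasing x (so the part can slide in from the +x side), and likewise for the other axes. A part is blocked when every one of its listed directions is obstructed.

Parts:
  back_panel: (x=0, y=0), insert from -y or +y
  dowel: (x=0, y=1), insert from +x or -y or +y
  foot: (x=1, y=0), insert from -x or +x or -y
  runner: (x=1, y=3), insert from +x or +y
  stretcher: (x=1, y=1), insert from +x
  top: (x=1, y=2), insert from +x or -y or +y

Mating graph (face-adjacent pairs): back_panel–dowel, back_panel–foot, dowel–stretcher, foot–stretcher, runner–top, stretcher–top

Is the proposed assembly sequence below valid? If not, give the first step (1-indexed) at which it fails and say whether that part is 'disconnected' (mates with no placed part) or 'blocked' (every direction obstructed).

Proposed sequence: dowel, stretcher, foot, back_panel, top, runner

1. dowel@(0, 1) [+x clear] — {dowel}
2. stretcher@(1, 1) [+x clear] — {dowel, stretcher}
3. foot@(1, 0) [-x clear] — {dowel, foot, stretcher}
4. back_panel@(0, 0) [-y clear] — {back_panel, dowel, foot, stretcher}
5. top@(1, 2) [+x clear] — {back_panel, dowel, foot, stretcher, top}
6. runner@(1, 3) [+x clear] — {back_panel, dowel, foot, runner, stretcher, top}

Valid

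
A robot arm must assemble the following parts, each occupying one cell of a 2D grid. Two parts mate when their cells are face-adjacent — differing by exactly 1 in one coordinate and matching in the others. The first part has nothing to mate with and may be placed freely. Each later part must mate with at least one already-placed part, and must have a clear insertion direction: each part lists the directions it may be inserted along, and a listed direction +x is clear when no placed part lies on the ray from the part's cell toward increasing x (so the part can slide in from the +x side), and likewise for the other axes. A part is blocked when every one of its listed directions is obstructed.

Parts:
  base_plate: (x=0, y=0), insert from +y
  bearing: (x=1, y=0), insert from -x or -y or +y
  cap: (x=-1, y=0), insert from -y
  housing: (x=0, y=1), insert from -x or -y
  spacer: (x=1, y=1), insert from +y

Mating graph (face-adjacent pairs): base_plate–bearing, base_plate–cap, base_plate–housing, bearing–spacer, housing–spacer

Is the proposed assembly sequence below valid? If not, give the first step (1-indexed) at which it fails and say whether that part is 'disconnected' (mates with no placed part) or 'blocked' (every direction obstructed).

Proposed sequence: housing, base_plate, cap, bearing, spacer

1. housing@(0, 1) [-x clear] — {housing}
2. base_plate@(0, 0) — +y all obstructed ⇒ blocked

Invalid at step 2 (blocked)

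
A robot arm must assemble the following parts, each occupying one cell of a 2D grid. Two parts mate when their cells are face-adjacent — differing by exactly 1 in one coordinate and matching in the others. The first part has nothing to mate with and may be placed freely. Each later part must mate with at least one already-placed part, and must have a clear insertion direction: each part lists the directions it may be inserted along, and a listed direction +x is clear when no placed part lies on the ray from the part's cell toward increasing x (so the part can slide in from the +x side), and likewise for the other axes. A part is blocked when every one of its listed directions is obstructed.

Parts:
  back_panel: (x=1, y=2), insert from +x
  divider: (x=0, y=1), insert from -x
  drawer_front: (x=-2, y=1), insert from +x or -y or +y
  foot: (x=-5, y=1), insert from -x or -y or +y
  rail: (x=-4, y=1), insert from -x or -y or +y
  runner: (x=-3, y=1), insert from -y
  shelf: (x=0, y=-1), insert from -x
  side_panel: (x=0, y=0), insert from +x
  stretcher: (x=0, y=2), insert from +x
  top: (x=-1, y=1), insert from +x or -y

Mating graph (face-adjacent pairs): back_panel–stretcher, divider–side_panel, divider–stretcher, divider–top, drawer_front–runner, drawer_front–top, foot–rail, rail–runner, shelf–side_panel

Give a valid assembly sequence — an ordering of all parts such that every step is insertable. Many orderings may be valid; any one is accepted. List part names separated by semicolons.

shelf; side_panel; divider; top; drawer_front; stretcher; back_panel; runner; rail; foot

1. shelf@(0, -1) [-x clear] — {shelf}
2. side_panel@(0, 0) [+x clear] — {shelf, side_panel}
3. divider@(0, 1) [-x clear] — {divider, shelf, side_panel}
4. top@(-1, 1) [-y clear] — {divider, shelf, side_panel, top}
5. drawer_front@(-2, 1) [-y clear] — {divider, drawer_front, shelf, side_panel, top}
6. stretcher@(0, 2) [+x clear] — {divider, drawer_front, shelf, side_panel, stretcher, top}
7. back_panel@(1, 2) [+x clear] — {back_panel, divider, drawer_front, shelf, side_panel, stretcher, top}
8. runner@(-3, 1) [-y clear] — {back_panel, divider, drawer_front, runner, shelf, side_panel, stretcher, top}
9. rail@(-4, 1) [-x clear] — {back_panel, divider, drawer_front, rail, runner, shelf, side_panel, stretcher, top}
10. foot@(-5, 1) [-x clear] — {back_panel, divider, drawer_front, foot, rail, runner, shelf, side_panel, stretcher, top}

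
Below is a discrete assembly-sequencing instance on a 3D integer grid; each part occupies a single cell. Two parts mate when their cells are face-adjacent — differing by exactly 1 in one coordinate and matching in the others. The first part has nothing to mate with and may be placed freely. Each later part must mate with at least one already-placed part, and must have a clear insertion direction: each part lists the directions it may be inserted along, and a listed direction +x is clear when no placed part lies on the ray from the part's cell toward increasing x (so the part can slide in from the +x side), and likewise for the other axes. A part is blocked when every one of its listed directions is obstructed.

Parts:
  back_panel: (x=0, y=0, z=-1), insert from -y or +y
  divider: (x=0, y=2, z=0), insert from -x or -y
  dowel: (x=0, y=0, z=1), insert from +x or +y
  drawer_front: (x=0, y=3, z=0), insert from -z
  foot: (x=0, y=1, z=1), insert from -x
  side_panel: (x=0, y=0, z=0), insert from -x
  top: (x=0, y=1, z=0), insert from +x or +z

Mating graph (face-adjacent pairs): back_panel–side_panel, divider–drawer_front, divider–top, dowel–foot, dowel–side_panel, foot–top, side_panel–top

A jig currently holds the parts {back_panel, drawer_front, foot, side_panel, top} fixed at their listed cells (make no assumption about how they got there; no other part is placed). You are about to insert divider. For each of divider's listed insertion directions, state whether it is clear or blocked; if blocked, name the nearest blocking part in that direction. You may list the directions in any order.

-x: ray from divider(0, 2, 0) has no placed part ⇒ clear
-y: nearest on ray is top@(0, 1, 0) ⇒ blocked

-x: clear; -y: blocked by top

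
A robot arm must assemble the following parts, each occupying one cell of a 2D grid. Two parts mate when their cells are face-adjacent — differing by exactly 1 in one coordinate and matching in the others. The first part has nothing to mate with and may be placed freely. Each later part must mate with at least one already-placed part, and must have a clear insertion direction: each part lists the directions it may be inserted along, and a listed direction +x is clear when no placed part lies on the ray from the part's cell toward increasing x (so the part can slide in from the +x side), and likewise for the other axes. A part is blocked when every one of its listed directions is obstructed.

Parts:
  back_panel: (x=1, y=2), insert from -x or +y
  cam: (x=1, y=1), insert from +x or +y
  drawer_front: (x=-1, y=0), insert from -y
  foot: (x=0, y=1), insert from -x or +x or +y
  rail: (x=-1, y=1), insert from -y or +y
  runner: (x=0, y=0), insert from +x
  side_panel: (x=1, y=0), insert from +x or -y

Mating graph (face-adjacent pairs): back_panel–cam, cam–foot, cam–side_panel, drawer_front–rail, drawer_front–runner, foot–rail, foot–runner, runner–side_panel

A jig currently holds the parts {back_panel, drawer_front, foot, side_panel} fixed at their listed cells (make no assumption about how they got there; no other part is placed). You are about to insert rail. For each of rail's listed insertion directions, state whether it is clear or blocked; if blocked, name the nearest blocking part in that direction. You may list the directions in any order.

-y: nearest on ray is drawer_front@(-1, 0) ⇒ blocked
+y: ray from rail(-1, 1) has no placed part ⇒ clear

+y: clear; -y: blocked by drawer_front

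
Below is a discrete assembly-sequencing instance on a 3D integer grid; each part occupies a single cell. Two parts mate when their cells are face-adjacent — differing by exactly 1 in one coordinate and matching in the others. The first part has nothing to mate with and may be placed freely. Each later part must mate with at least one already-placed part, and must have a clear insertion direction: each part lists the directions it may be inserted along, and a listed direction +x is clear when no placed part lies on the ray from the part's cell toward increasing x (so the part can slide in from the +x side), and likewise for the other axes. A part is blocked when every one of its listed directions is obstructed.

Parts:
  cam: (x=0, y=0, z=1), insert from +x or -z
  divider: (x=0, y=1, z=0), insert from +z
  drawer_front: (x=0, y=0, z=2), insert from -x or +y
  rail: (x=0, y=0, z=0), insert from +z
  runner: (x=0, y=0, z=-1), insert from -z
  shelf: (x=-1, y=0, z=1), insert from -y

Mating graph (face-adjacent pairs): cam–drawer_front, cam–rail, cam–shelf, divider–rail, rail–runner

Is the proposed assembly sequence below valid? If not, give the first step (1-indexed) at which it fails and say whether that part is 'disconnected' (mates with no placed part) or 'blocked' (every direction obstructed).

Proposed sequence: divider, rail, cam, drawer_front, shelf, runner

Valid

1. divider@(0, 1, 0) [+z clear] — {divider}
2. rail@(0, 0, 0) [+z clear] — {divider, rail}
3. cam@(0, 0, 1) [+x clear] — {cam, divider, rail}
4. drawer_front@(0, 0, 2) [-x clear] — {cam, divider, drawer_front, rail}
5. shelf@(-1, 0, 1) [-y clear] — {cam, divider, drawer_front, rail, shelf}
6. runner@(0, 0, -1) [-z clear] — {cam, divider, drawer_front, rail, runner, shelf}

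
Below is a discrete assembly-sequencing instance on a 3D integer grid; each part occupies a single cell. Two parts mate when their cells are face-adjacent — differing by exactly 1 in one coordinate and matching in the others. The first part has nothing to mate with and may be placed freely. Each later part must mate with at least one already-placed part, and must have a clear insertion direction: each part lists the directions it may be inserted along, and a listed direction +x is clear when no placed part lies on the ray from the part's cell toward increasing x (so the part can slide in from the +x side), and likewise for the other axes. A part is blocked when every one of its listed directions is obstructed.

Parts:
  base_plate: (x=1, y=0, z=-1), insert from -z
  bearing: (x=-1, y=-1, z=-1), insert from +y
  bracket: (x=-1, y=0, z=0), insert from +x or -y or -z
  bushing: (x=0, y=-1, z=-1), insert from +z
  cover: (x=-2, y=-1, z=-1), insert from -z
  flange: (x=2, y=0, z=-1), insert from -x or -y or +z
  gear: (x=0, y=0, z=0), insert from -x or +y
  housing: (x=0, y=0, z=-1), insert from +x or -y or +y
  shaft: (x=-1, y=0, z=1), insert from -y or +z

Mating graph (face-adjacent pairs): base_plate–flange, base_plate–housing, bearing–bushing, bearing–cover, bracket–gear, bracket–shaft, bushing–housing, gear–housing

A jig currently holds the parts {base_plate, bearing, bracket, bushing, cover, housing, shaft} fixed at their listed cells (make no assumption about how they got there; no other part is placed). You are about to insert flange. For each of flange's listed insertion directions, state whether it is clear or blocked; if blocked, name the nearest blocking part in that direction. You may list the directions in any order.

-x: nearest on ray is base_plate@(1, 0, -1) ⇒ blocked
-y: ray from flange(2, 0, -1) has no placed part ⇒ clear
+z: ray from flange(2, 0, -1) has no placed part ⇒ clear

+z: clear; -x: blocked by base_plate; -y: clear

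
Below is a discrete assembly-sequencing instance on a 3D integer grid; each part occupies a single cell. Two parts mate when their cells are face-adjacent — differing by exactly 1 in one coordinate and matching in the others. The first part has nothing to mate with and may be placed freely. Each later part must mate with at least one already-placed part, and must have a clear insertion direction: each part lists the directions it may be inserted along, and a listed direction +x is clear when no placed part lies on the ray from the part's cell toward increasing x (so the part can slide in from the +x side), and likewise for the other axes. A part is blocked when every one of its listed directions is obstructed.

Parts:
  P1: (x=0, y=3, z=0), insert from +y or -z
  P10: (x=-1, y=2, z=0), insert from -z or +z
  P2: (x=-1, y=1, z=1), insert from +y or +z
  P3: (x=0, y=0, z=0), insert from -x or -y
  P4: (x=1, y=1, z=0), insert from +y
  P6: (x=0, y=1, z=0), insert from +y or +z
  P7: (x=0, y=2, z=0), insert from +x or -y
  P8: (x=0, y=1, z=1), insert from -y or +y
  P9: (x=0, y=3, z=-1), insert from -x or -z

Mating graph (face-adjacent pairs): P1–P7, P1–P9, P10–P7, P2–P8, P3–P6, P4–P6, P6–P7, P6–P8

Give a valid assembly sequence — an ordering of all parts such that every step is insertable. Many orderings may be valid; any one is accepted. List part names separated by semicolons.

P7; P6; P4; P1; P8; P2; P10; P3; P9

1. P7@(0, 2, 0) [+x clear] — {P7}
2. P6@(0, 1, 0) [+z clear] — {P6, P7}
3. P4@(1, 1, 0) [+y clear] — {P4, P6, P7}
4. P1@(0, 3, 0) [+y clear] — {P1, P4, P6, P7}
5. P8@(0, 1, 1) [-y clear] — {P1, P4, P6, P7, P8}
6. P2@(-1, 1, 1) [+y clear] — {P1, P2, P4, P6, P7, P8}
7. P10@(-1, 2, 0) [-z clear] — {P1, P10, P2, P4, P6, P7, P8}
8. P3@(0, 0, 0) [-x clear] — {P1, P10, P2, P3, P4, P6, P7, P8}
9. P9@(0, 3, -1) [-x clear] — {P1, P10, P2, P3, P4, P6, P7, P8, P9}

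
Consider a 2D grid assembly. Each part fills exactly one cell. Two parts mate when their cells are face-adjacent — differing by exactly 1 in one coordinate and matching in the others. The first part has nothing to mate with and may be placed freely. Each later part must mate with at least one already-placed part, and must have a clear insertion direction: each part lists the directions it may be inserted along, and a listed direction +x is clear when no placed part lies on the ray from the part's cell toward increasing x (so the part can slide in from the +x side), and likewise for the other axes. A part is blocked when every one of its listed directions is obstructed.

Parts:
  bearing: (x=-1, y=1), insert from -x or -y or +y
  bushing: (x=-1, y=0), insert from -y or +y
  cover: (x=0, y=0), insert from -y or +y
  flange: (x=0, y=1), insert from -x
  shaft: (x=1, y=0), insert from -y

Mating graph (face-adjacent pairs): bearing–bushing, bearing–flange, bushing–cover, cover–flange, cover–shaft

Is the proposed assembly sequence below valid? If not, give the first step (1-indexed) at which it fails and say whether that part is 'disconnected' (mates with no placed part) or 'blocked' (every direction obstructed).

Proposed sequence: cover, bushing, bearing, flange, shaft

1. cover@(0, 0) [-y clear] — {cover}
2. bushing@(-1, 0) [-y clear] — {bushing, cover}
3. bearing@(-1, 1) [-x clear] — {bearing, bushing, cover}
4. flange@(0, 1) — -x all obstructed ⇒ blocked

Invalid at step 4 (blocked)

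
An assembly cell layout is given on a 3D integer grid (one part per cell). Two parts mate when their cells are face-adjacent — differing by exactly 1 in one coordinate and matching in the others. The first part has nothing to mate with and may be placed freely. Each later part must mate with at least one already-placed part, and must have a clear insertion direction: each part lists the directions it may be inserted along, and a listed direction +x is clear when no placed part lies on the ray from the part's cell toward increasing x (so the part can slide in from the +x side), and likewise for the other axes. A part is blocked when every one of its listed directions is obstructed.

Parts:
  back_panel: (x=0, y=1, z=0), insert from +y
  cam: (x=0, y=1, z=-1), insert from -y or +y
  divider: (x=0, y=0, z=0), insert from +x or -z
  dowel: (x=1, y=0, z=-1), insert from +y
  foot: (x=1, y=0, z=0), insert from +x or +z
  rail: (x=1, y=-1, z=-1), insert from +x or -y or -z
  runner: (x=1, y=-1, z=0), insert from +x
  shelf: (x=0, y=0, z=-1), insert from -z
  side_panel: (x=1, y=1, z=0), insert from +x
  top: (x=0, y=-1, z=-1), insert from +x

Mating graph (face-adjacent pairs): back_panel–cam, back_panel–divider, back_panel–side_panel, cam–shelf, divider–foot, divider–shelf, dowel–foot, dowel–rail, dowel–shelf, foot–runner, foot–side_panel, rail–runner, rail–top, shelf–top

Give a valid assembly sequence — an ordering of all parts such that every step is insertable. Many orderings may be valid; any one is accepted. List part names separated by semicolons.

1. runner@(1, -1, 0) [+x clear] — {runner}
2. foot@(1, 0, 0) [+x clear] — {foot, runner}
3. divider@(0, 0, 0) [-z clear] — {divider, foot, runner}
4. shelf@(0, 0, -1) [-z clear] — {divider, foot, runner, shelf}
5. cam@(0, 1, -1) [+y clear] — {cam, divider, foot, runner, shelf}
6. back_panel@(0, 1, 0) [+y clear] — {back_panel, cam, divider, foot, runner, shelf}
7. side_panel@(1, 1, 0) [+x clear] — {back_panel, cam, divider, foot, runner, shelf, side_panel}
8. top@(0, -1, -1) [+x clear] — {back_panel, cam, divider, foot, runner, shelf, side_panel, top}
9. rail@(1, -1, -1) [+x clear] — {back_panel, cam, divider, foot, rail, runner, shelf, side_panel, top}
10. dowel@(1, 0, -1) [+y clear] — {back_panel, cam, divider, dowel, foot, rail, runner, shelf, side_panel, top}

runner; foot; divider; shelf; cam; back_panel; side_panel; top; rail; dowel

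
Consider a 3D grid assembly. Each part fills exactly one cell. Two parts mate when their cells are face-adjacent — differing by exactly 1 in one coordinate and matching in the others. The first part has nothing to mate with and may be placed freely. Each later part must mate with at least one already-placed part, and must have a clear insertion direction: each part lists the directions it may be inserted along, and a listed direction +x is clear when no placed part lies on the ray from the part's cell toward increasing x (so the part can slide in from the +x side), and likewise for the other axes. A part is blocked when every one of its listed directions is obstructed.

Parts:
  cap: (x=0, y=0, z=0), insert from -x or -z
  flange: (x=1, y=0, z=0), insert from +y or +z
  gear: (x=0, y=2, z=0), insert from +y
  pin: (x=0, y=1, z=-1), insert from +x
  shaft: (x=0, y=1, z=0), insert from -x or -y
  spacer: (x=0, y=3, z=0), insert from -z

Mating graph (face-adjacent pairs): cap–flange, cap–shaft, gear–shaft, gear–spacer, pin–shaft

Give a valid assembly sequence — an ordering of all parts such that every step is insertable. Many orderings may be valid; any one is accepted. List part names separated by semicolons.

1. gear@(0, 2, 0) [+y clear] — {gear}
2. shaft@(0, 1, 0) [-x clear] — {gear, shaft}
3. cap@(0, 0, 0) [-x clear] — {cap, gear, shaft}
4. spacer@(0, 3, 0) [-z clear] — {cap, gear, shaft, spacer}
5. flange@(1, 0, 0) [+y clear] — {cap, flange, gear, shaft, spacer}
6. pin@(0, 1, -1) [+x clear] — {cap, flange, gear, pin, shaft, spacer}

gear; shaft; cap; spacer; flange; pin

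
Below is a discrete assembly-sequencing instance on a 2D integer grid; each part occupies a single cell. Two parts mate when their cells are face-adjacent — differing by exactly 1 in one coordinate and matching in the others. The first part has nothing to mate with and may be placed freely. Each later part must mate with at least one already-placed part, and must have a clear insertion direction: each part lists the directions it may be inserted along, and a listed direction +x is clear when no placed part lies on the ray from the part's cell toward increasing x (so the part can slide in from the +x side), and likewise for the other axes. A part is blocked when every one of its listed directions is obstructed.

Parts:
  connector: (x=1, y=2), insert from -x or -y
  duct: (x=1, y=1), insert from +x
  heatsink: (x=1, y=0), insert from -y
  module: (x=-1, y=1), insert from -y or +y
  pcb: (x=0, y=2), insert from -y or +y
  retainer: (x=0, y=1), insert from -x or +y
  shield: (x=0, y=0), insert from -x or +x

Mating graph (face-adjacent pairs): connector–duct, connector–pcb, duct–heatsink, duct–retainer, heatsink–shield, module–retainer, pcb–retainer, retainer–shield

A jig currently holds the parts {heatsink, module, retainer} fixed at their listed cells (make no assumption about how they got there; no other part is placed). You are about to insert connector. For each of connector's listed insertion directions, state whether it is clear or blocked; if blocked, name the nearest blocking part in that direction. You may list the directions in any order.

-x: ray from connector(1, 2) has no placed part ⇒ clear
-y: nearest on ray is heatsink@(1, 0) ⇒ blocked

-x: clear; -y: blocked by heatsink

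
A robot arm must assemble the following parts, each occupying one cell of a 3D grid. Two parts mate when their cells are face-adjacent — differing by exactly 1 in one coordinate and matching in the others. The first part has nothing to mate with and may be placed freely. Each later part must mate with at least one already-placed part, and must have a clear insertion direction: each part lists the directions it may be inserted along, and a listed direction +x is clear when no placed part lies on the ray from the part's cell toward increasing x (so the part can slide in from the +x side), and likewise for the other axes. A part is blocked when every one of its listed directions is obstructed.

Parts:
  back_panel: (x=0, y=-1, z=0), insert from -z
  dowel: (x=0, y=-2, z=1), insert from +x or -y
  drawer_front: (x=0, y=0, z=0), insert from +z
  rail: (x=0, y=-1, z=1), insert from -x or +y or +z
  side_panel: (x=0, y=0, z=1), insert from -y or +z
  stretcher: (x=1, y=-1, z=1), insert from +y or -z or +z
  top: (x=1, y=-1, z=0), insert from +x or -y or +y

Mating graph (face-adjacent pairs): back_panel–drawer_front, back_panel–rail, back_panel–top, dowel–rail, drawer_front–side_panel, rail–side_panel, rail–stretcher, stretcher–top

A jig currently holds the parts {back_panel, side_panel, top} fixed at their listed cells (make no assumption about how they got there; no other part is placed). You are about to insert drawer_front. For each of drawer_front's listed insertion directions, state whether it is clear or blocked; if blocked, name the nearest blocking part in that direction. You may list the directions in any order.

+z: blocked by side_panel

+z: nearest on ray is side_panel@(0, 0, 1) ⇒ blocked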